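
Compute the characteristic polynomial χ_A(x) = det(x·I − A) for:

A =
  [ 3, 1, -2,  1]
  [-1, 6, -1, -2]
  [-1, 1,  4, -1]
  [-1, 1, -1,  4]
x^4 - 17*x^3 + 108*x^2 - 304*x + 320

Expanding det(x·I − A) (e.g. by cofactor expansion or by noting that A is similar to its Jordan form J, which has the same characteristic polynomial as A) gives
  χ_A(x) = x^4 - 17*x^3 + 108*x^2 - 304*x + 320
which factors as (x - 5)*(x - 4)^3. The eigenvalues (with algebraic multiplicities) are λ = 4 with multiplicity 3, λ = 5 with multiplicity 1.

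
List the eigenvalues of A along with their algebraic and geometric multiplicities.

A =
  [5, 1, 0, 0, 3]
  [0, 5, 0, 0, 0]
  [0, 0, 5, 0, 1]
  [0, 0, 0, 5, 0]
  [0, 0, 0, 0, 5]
λ = 5: alg = 5, geom = 3

Step 1 — factor the characteristic polynomial to read off the algebraic multiplicities:
  χ_A(x) = (x - 5)^5

Step 2 — compute geometric multiplicities via the rank-nullity identity g(λ) = n − rank(A − λI):
  rank(A − (5)·I) = 2, so dim ker(A − (5)·I) = n − 2 = 3

Summary:
  λ = 5: algebraic multiplicity = 5, geometric multiplicity = 3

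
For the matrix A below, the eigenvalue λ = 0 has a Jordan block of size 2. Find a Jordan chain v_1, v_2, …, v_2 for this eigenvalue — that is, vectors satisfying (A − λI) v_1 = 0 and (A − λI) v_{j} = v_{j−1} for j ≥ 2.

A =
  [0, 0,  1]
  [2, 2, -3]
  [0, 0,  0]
A Jordan chain for λ = 0 of length 2:
v_1 = (1, -1, 0)ᵀ
v_2 = (1, 0, 1)ᵀ

Let N = A − (0)·I. We want v_2 with N^2 v_2 = 0 but N^1 v_2 ≠ 0; then v_{j-1} := N · v_j for j = 2, …, 2.

Pick v_2 = (1, 0, 1)ᵀ.
Then v_1 = N · v_2 = (1, -1, 0)ᵀ.

Sanity check: (A − (0)·I) v_1 = (0, 0, 0)ᵀ = 0. ✓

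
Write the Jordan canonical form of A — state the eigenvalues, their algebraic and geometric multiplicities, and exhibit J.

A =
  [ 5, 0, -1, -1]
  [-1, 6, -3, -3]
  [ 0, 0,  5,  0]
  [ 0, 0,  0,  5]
J_2(5) ⊕ J_1(5) ⊕ J_1(6)

The characteristic polynomial is
  det(x·I − A) = x^4 - 21*x^3 + 165*x^2 - 575*x + 750 = (x - 6)*(x - 5)^3

Eigenvalues and multiplicities (the geometric multiplicity of λ is n − rank(A − λI), which equals the number of Jordan blocks for λ):
  λ = 5: algebraic multiplicity = 3, geometric multiplicity = 2
  λ = 6: algebraic multiplicity = 1, geometric multiplicity = 1

Determining the block sizes for each eigenvalue:
  λ = 5: 2 blocks summing to 3 forces exactly one block of size 2 and the rest size 1 → block sizes [2, 1]
  λ = 6: one block (gm = 1), so the single block has size am = 1 → block sizes [1]

Assembling the blocks gives a Jordan form
J =
  [5, 1, 0, 0]
  [0, 5, 0, 0]
  [0, 0, 5, 0]
  [0, 0, 0, 6]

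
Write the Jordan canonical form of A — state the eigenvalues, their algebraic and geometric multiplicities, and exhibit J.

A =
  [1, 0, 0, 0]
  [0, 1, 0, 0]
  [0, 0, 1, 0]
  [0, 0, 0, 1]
J_1(1) ⊕ J_1(1) ⊕ J_1(1) ⊕ J_1(1)

The characteristic polynomial is
  det(x·I − A) = x^4 - 4*x^3 + 6*x^2 - 4*x + 1 = (x - 1)^4

Eigenvalues and multiplicities (the geometric multiplicity of λ is n − rank(A − λI), which equals the number of Jordan blocks for λ):
  λ = 1: algebraic multiplicity = 4, geometric multiplicity = 4

Determining the block sizes for each eigenvalue:
  λ = 1: gm = am = 4, so every block has size 1 → block sizes [1, 1, 1, 1]

Assembling the blocks gives a Jordan form
J =
  [1, 0, 0, 0]
  [0, 1, 0, 0]
  [0, 0, 1, 0]
  [0, 0, 0, 1]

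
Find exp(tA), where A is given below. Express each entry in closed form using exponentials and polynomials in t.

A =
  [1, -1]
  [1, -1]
e^{tA} =
  [t + 1, -t]
  [t, 1 - t]

Strategy: write A = P · J · P⁻¹ where J is a Jordan canonical form, so e^{tA} = P · e^{tJ} · P⁻¹, and e^{tJ} can be computed block-by-block.

A has Jordan form
J =
  [0, 1]
  [0, 0]
(up to reordering of blocks).

Per-block formulas:
  For a 2×2 Jordan block J_2(0): exp(t · J_2(0)) = e^(0t)·(I + t·N), where N is the 2×2 nilpotent shift.

After assembling e^{tJ} and conjugating by P, we get:

e^{tA} =
  [t + 1, -t]
  [t, 1 - t]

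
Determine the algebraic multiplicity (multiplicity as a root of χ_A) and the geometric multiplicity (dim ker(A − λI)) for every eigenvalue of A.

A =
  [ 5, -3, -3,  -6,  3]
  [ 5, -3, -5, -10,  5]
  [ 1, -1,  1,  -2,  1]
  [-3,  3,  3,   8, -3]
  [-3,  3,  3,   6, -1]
λ = 2: alg = 5, geom = 4

Step 1 — factor the characteristic polynomial to read off the algebraic multiplicities:
  χ_A(x) = (x - 2)^5

Step 2 — compute geometric multiplicities via the rank-nullity identity g(λ) = n − rank(A − λI):
  rank(A − (2)·I) = 1, so dim ker(A − (2)·I) = n − 1 = 4

Summary:
  λ = 2: algebraic multiplicity = 5, geometric multiplicity = 4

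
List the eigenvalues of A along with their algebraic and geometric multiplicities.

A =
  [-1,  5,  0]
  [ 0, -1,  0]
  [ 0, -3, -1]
λ = -1: alg = 3, geom = 2

Step 1 — factor the characteristic polynomial to read off the algebraic multiplicities:
  χ_A(x) = (x + 1)^3

Step 2 — compute geometric multiplicities via the rank-nullity identity g(λ) = n − rank(A − λI):
  rank(A − (-1)·I) = 1, so dim ker(A − (-1)·I) = n − 1 = 2

Summary:
  λ = -1: algebraic multiplicity = 3, geometric multiplicity = 2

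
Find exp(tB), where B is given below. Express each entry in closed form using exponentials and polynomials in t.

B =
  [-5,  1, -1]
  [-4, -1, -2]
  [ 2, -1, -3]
e^{tB} =
  [-t^2*exp(-3*t) - 2*t*exp(-3*t) + exp(-3*t), t^2*exp(-3*t)/2 + t*exp(-3*t), -t*exp(-3*t)]
  [-2*t^2*exp(-3*t) - 4*t*exp(-3*t), t^2*exp(-3*t) + 2*t*exp(-3*t) + exp(-3*t), -2*t*exp(-3*t)]
  [2*t*exp(-3*t), -t*exp(-3*t), exp(-3*t)]

Strategy: write B = P · J · P⁻¹ where J is a Jordan canonical form, so e^{tB} = P · e^{tJ} · P⁻¹, and e^{tJ} can be computed block-by-block.

B has Jordan form
J =
  [-3,  1,  0]
  [ 0, -3,  1]
  [ 0,  0, -3]
(up to reordering of blocks).

Per-block formulas:
  For a 3×3 Jordan block J_3(-3): exp(t · J_3(-3)) = e^(-3t)·(I + t·N + (t^2/2)·N^2), where N is the 3×3 nilpotent shift.

After assembling e^{tJ} and conjugating by P, we get:

e^{tB} =
  [-t^2*exp(-3*t) - 2*t*exp(-3*t) + exp(-3*t), t^2*exp(-3*t)/2 + t*exp(-3*t), -t*exp(-3*t)]
  [-2*t^2*exp(-3*t) - 4*t*exp(-3*t), t^2*exp(-3*t) + 2*t*exp(-3*t) + exp(-3*t), -2*t*exp(-3*t)]
  [2*t*exp(-3*t), -t*exp(-3*t), exp(-3*t)]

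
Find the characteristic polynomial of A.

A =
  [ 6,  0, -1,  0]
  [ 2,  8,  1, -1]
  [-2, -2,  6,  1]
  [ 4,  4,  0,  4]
x^4 - 24*x^3 + 216*x^2 - 864*x + 1296

Expanding det(x·I − A) (e.g. by cofactor expansion or by noting that A is similar to its Jordan form J, which has the same characteristic polynomial as A) gives
  χ_A(x) = x^4 - 24*x^3 + 216*x^2 - 864*x + 1296
which factors as (x - 6)^4. The eigenvalues (with algebraic multiplicities) are λ = 6 with multiplicity 4.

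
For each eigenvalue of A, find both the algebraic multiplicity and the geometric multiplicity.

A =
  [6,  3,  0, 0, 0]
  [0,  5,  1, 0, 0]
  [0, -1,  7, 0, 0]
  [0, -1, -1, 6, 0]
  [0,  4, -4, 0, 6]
λ = 6: alg = 5, geom = 3

Step 1 — factor the characteristic polynomial to read off the algebraic multiplicities:
  χ_A(x) = (x - 6)^5

Step 2 — compute geometric multiplicities via the rank-nullity identity g(λ) = n − rank(A − λI):
  rank(A − (6)·I) = 2, so dim ker(A − (6)·I) = n − 2 = 3

Summary:
  λ = 6: algebraic multiplicity = 5, geometric multiplicity = 3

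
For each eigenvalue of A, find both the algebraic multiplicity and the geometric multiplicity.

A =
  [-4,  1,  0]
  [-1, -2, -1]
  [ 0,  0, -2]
λ = -3: alg = 2, geom = 1; λ = -2: alg = 1, geom = 1

Step 1 — factor the characteristic polynomial to read off the algebraic multiplicities:
  χ_A(x) = (x + 2)*(x + 3)^2

Step 2 — compute geometric multiplicities via the rank-nullity identity g(λ) = n − rank(A − λI):
  rank(A − (-3)·I) = 2, so dim ker(A − (-3)·I) = n − 2 = 1
  rank(A − (-2)·I) = 2, so dim ker(A − (-2)·I) = n − 2 = 1

Summary:
  λ = -3: algebraic multiplicity = 2, geometric multiplicity = 1
  λ = -2: algebraic multiplicity = 1, geometric multiplicity = 1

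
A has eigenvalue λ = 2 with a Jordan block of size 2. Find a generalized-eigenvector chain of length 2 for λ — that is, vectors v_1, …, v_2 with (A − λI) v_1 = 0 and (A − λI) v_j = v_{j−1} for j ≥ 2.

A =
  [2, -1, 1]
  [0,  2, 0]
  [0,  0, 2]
A Jordan chain for λ = 2 of length 2:
v_1 = (-1, 0, 0)ᵀ
v_2 = (0, 1, 0)ᵀ

Let N = A − (2)·I. We want v_2 with N^2 v_2 = 0 but N^1 v_2 ≠ 0; then v_{j-1} := N · v_j for j = 2, …, 2.

Pick v_2 = (0, 1, 0)ᵀ.
Then v_1 = N · v_2 = (-1, 0, 0)ᵀ.

Sanity check: (A − (2)·I) v_1 = (0, 0, 0)ᵀ = 0. ✓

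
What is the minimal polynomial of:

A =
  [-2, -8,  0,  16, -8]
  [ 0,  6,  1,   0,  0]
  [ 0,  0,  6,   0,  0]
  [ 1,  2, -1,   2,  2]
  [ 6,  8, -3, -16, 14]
x^3 - 14*x^2 + 60*x - 72

The characteristic polynomial is χ_A(x) = (x - 6)^4*(x - 2), so the eigenvalues are known. The minimal polynomial is
  m_A(x) = Π_λ (x − λ)^{k_λ}
where k_λ is the size of the *largest* Jordan block for λ (equivalently, the smallest k with (A − λI)^k v = 0 for every generalised eigenvector v of λ).

  λ = 2: largest Jordan block has size 1, contributing (x − 2)
  λ = 6: largest Jordan block has size 2, contributing (x − 6)^2

So m_A(x) = (x - 6)^2*(x - 2) = x^3 - 14*x^2 + 60*x - 72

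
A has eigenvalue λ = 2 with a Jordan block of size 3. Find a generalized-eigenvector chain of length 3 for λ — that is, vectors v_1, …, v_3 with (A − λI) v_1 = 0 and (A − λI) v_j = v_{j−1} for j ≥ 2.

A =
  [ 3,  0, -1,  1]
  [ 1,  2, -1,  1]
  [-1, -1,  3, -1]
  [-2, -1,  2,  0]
A Jordan chain for λ = 2 of length 3:
v_1 = (0, 0, -1, -1)ᵀ
v_2 = (1, 1, -1, -2)ᵀ
v_3 = (1, 0, 0, 0)ᵀ

Let N = A − (2)·I. We want v_3 with N^3 v_3 = 0 but N^2 v_3 ≠ 0; then v_{j-1} := N · v_j for j = 3, …, 2.

Pick v_3 = (1, 0, 0, 0)ᵀ.
Then v_2 = N · v_3 = (1, 1, -1, -2)ᵀ.
Then v_1 = N · v_2 = (0, 0, -1, -1)ᵀ.

Sanity check: (A − (2)·I) v_1 = (0, 0, 0, 0)ᵀ = 0. ✓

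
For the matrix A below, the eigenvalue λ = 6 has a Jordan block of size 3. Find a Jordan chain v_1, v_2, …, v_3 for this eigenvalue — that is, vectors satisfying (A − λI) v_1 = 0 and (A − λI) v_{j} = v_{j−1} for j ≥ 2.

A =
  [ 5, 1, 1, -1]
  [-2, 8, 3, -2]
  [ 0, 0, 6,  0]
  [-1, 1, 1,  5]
A Jordan chain for λ = 6 of length 3:
v_1 = (1, 2, 0, 1)ᵀ
v_2 = (1, 3, 0, 1)ᵀ
v_3 = (0, 0, 1, 0)ᵀ

Let N = A − (6)·I. We want v_3 with N^3 v_3 = 0 but N^2 v_3 ≠ 0; then v_{j-1} := N · v_j for j = 3, …, 2.

Pick v_3 = (0, 0, 1, 0)ᵀ.
Then v_2 = N · v_3 = (1, 3, 0, 1)ᵀ.
Then v_1 = N · v_2 = (1, 2, 0, 1)ᵀ.

Sanity check: (A − (6)·I) v_1 = (0, 0, 0, 0)ᵀ = 0. ✓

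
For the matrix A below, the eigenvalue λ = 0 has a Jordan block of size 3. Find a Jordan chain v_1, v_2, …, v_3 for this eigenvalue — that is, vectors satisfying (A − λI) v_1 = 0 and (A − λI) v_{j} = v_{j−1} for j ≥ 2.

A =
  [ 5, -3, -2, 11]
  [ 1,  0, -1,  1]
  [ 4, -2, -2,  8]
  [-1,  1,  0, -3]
A Jordan chain for λ = 0 of length 3:
v_1 = (3, 0, 2, -1)ᵀ
v_2 = (5, 1, 4, -1)ᵀ
v_3 = (1, 0, 0, 0)ᵀ

Let N = A − (0)·I. We want v_3 with N^3 v_3 = 0 but N^2 v_3 ≠ 0; then v_{j-1} := N · v_j for j = 3, …, 2.

Pick v_3 = (1, 0, 0, 0)ᵀ.
Then v_2 = N · v_3 = (5, 1, 4, -1)ᵀ.
Then v_1 = N · v_2 = (3, 0, 2, -1)ᵀ.

Sanity check: (A − (0)·I) v_1 = (0, 0, 0, 0)ᵀ = 0. ✓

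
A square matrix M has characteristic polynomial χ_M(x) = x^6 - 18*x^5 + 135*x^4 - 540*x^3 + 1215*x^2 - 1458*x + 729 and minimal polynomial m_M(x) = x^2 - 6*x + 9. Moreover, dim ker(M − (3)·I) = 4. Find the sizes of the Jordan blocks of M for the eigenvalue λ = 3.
Block sizes for λ = 3: [2, 2, 1, 1]

Step 1 — from the characteristic polynomial, algebraic multiplicity of λ = 3 is 6. From dim ker(M − (3)·I) = 4, there are exactly 4 Jordan blocks for λ = 3.
Step 2 — from the minimal polynomial, the factor (x − 3)^2 tells us the largest block for λ = 3 has size 2.
Step 3 — with total size 6, 4 blocks, and largest block 2, the block sizes (in nonincreasing order) are [2, 2, 1, 1].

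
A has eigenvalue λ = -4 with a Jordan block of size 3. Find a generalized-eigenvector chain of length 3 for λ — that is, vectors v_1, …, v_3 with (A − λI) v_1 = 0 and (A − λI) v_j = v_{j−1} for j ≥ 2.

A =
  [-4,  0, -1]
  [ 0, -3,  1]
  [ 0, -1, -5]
A Jordan chain for λ = -4 of length 3:
v_1 = (1, 0, 0)ᵀ
v_2 = (0, 1, -1)ᵀ
v_3 = (0, 1, 0)ᵀ

Let N = A − (-4)·I. We want v_3 with N^3 v_3 = 0 but N^2 v_3 ≠ 0; then v_{j-1} := N · v_j for j = 3, …, 2.

Pick v_3 = (0, 1, 0)ᵀ.
Then v_2 = N · v_3 = (0, 1, -1)ᵀ.
Then v_1 = N · v_2 = (1, 0, 0)ᵀ.

Sanity check: (A − (-4)·I) v_1 = (0, 0, 0)ᵀ = 0. ✓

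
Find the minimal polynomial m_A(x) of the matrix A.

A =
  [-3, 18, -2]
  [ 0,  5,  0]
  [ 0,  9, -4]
x^3 + 2*x^2 - 23*x - 60

The characteristic polynomial is χ_A(x) = (x - 5)*(x + 3)*(x + 4), so the eigenvalues are known. The minimal polynomial is
  m_A(x) = Π_λ (x − λ)^{k_λ}
where k_λ is the size of the *largest* Jordan block for λ (equivalently, the smallest k with (A − λI)^k v = 0 for every generalised eigenvector v of λ).

  λ = -4: largest Jordan block has size 1, contributing (x + 4)
  λ = -3: largest Jordan block has size 1, contributing (x + 3)
  λ = 5: largest Jordan block has size 1, contributing (x − 5)

So m_A(x) = (x - 5)*(x + 3)*(x + 4) = x^3 + 2*x^2 - 23*x - 60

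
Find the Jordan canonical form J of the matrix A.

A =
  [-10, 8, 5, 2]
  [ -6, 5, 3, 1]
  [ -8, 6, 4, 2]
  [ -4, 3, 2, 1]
J_3(0) ⊕ J_1(0)

The characteristic polynomial is
  det(x·I − A) = x^4

Eigenvalues and multiplicities (the geometric multiplicity of λ is n − rank(A − λI), which equals the number of Jordan blocks for λ):
  λ = 0: algebraic multiplicity = 4, geometric multiplicity = 2

Determining the block sizes for each eigenvalue:
  λ = 0: with am = 4 and gm = 2, the partition is not yet determined (e.g. several partitions of 4 into 2 parts exist). Let N = A − (0)·I. Computing rank(N^1) = 2, rank(N^2) = 1, rank(N^3) = 0; the number of blocks of size ≥ j is rank(N^{j−1}) − rank(N^j), giving [2, 1, 1]. So we have 1 block(s) of size 3, 1 block(s) of size 1 → block sizes [3, 1]

Assembling the blocks gives a Jordan form
J =
  [0, 1, 0, 0]
  [0, 0, 1, 0]
  [0, 0, 0, 0]
  [0, 0, 0, 0]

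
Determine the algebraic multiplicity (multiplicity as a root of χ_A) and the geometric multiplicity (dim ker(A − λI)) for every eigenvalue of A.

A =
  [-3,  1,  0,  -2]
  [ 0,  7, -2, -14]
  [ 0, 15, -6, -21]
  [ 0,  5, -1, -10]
λ = -3: alg = 4, geom = 2

Step 1 — factor the characteristic polynomial to read off the algebraic multiplicities:
  χ_A(x) = (x + 3)^4

Step 2 — compute geometric multiplicities via the rank-nullity identity g(λ) = n − rank(A − λI):
  rank(A − (-3)·I) = 2, so dim ker(A − (-3)·I) = n − 2 = 2

Summary:
  λ = -3: algebraic multiplicity = 4, geometric multiplicity = 2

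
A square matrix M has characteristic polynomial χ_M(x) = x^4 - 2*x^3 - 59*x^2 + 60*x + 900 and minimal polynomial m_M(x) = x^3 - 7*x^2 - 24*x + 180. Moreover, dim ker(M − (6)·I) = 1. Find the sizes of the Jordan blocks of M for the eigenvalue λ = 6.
Block sizes for λ = 6: [2]

Step 1 — from the characteristic polynomial, algebraic multiplicity of λ = 6 is 2. From dim ker(M − (6)·I) = 1, there are exactly 1 Jordan blocks for λ = 6.
Step 2 — from the minimal polynomial, the factor (x − 6)^2 tells us the largest block for λ = 6 has size 2.
Step 3 — with total size 2, 1 blocks, and largest block 2, the block sizes (in nonincreasing order) are [2].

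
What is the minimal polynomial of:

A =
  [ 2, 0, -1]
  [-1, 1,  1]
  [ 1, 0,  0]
x^2 - 2*x + 1

The characteristic polynomial is χ_A(x) = (x - 1)^3, so the eigenvalues are known. The minimal polynomial is
  m_A(x) = Π_λ (x − λ)^{k_λ}
where k_λ is the size of the *largest* Jordan block for λ (equivalently, the smallest k with (A − λI)^k v = 0 for every generalised eigenvector v of λ).

  λ = 1: largest Jordan block has size 2, contributing (x − 1)^2

So m_A(x) = (x - 1)^2 = x^2 - 2*x + 1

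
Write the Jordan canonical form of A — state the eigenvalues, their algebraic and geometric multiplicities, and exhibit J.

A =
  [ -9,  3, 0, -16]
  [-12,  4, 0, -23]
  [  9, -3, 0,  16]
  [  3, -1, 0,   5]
J_3(0) ⊕ J_1(0)

The characteristic polynomial is
  det(x·I − A) = x^4

Eigenvalues and multiplicities (the geometric multiplicity of λ is n − rank(A − λI), which equals the number of Jordan blocks for λ):
  λ = 0: algebraic multiplicity = 4, geometric multiplicity = 2

Determining the block sizes for each eigenvalue:
  λ = 0: with am = 4 and gm = 2, the partition is not yet determined (e.g. several partitions of 4 into 2 parts exist). Let N = A − (0)·I. Computing rank(N^1) = 2, rank(N^2) = 1, rank(N^3) = 0; the number of blocks of size ≥ j is rank(N^{j−1}) − rank(N^j), giving [2, 1, 1]. So we have 1 block(s) of size 3, 1 block(s) of size 1 → block sizes [3, 1]

Assembling the blocks gives a Jordan form
J =
  [0, 1, 0, 0]
  [0, 0, 1, 0]
  [0, 0, 0, 0]
  [0, 0, 0, 0]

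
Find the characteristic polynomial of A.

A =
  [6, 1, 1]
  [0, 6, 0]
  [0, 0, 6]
x^3 - 18*x^2 + 108*x - 216

Expanding det(x·I − A) (e.g. by cofactor expansion or by noting that A is similar to its Jordan form J, which has the same characteristic polynomial as A) gives
  χ_A(x) = x^3 - 18*x^2 + 108*x - 216
which factors as (x - 6)^3. The eigenvalues (with algebraic multiplicities) are λ = 6 with multiplicity 3.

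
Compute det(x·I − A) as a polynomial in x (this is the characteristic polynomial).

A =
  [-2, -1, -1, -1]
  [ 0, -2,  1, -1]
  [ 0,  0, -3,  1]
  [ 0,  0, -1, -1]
x^4 + 8*x^3 + 24*x^2 + 32*x + 16

Expanding det(x·I − A) (e.g. by cofactor expansion or by noting that A is similar to its Jordan form J, which has the same characteristic polynomial as A) gives
  χ_A(x) = x^4 + 8*x^3 + 24*x^2 + 32*x + 16
which factors as (x + 2)^4. The eigenvalues (with algebraic multiplicities) are λ = -2 with multiplicity 4.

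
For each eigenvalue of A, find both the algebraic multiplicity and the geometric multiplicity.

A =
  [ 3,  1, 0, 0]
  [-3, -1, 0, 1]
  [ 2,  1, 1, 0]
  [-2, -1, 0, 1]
λ = 1: alg = 4, geom = 2

Step 1 — factor the characteristic polynomial to read off the algebraic multiplicities:
  χ_A(x) = (x - 1)^4

Step 2 — compute geometric multiplicities via the rank-nullity identity g(λ) = n − rank(A − λI):
  rank(A − (1)·I) = 2, so dim ker(A − (1)·I) = n − 2 = 2

Summary:
  λ = 1: algebraic multiplicity = 4, geometric multiplicity = 2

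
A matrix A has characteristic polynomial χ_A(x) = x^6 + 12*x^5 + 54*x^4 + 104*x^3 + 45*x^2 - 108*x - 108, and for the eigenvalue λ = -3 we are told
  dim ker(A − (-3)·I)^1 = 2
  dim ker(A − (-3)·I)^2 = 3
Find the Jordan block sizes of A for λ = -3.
Block sizes for λ = -3: [2, 1]

From the dimensions of kernels of powers, the number of Jordan blocks of size at least j is d_j − d_{j−1} where d_j = dim ker(N^j) (with d_0 = 0). Computing the differences gives [2, 1].
The number of blocks of size exactly k is (#blocks of size ≥ k) − (#blocks of size ≥ k + 1), so the partition is: 1 block(s) of size 1, 1 block(s) of size 2.
In nonincreasing order the block sizes are [2, 1].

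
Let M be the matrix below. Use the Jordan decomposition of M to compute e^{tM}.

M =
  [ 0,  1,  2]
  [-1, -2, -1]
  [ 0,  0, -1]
e^{tM} =
  [t*exp(-t) + exp(-t), t*exp(-t), t^2*exp(-t)/2 + 2*t*exp(-t)]
  [-t*exp(-t), -t*exp(-t) + exp(-t), -t^2*exp(-t)/2 - t*exp(-t)]
  [0, 0, exp(-t)]

Strategy: write M = P · J · P⁻¹ where J is a Jordan canonical form, so e^{tM} = P · e^{tJ} · P⁻¹, and e^{tJ} can be computed block-by-block.

M has Jordan form
J =
  [-1,  1,  0]
  [ 0, -1,  1]
  [ 0,  0, -1]
(up to reordering of blocks).

Per-block formulas:
  For a 3×3 Jordan block J_3(-1): exp(t · J_3(-1)) = e^(-1t)·(I + t·N + (t^2/2)·N^2), where N is the 3×3 nilpotent shift.

After assembling e^{tJ} and conjugating by P, we get:

e^{tM} =
  [t*exp(-t) + exp(-t), t*exp(-t), t^2*exp(-t)/2 + 2*t*exp(-t)]
  [-t*exp(-t), -t*exp(-t) + exp(-t), -t^2*exp(-t)/2 - t*exp(-t)]
  [0, 0, exp(-t)]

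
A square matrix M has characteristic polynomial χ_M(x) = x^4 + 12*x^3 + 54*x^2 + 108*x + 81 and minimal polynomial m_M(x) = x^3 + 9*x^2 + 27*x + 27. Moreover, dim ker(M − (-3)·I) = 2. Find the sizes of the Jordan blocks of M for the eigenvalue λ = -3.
Block sizes for λ = -3: [3, 1]

Step 1 — from the characteristic polynomial, algebraic multiplicity of λ = -3 is 4. From dim ker(M − (-3)·I) = 2, there are exactly 2 Jordan blocks for λ = -3.
Step 2 — from the minimal polynomial, the factor (x + 3)^3 tells us the largest block for λ = -3 has size 3.
Step 3 — with total size 4, 2 blocks, and largest block 3, the block sizes (in nonincreasing order) are [3, 1].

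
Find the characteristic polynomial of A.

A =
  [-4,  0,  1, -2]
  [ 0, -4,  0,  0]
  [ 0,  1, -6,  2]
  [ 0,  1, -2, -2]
x^4 + 16*x^3 + 96*x^2 + 256*x + 256

Expanding det(x·I − A) (e.g. by cofactor expansion or by noting that A is similar to its Jordan form J, which has the same characteristic polynomial as A) gives
  χ_A(x) = x^4 + 16*x^3 + 96*x^2 + 256*x + 256
which factors as (x + 4)^4. The eigenvalues (with algebraic multiplicities) are λ = -4 with multiplicity 4.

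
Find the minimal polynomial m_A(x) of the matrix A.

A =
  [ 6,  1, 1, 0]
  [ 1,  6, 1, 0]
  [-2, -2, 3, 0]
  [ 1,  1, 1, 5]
x^2 - 10*x + 25

The characteristic polynomial is χ_A(x) = (x - 5)^4, so the eigenvalues are known. The minimal polynomial is
  m_A(x) = Π_λ (x − λ)^{k_λ}
where k_λ is the size of the *largest* Jordan block for λ (equivalently, the smallest k with (A − λI)^k v = 0 for every generalised eigenvector v of λ).

  λ = 5: largest Jordan block has size 2, contributing (x − 5)^2

So m_A(x) = (x - 5)^2 = x^2 - 10*x + 25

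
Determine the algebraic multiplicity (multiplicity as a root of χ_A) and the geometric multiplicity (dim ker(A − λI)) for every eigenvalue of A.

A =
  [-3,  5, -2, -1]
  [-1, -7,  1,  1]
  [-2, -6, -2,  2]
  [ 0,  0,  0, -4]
λ = -4: alg = 4, geom = 2

Step 1 — factor the characteristic polynomial to read off the algebraic multiplicities:
  χ_A(x) = (x + 4)^4

Step 2 — compute geometric multiplicities via the rank-nullity identity g(λ) = n − rank(A − λI):
  rank(A − (-4)·I) = 2, so dim ker(A − (-4)·I) = n − 2 = 2

Summary:
  λ = -4: algebraic multiplicity = 4, geometric multiplicity = 2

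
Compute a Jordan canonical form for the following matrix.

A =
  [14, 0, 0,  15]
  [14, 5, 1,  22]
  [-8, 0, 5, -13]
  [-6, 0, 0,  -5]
J_1(4) ⊕ J_3(5)

The characteristic polynomial is
  det(x·I − A) = x^4 - 19*x^3 + 135*x^2 - 425*x + 500 = (x - 5)^3*(x - 4)

Eigenvalues and multiplicities (the geometric multiplicity of λ is n − rank(A − λI), which equals the number of Jordan blocks for λ):
  λ = 4: algebraic multiplicity = 1, geometric multiplicity = 1
  λ = 5: algebraic multiplicity = 3, geometric multiplicity = 1

Determining the block sizes for each eigenvalue:
  λ = 4: one block (gm = 1), so the single block has size am = 1 → block sizes [1]
  λ = 5: one block (gm = 1), so the single block has size am = 3 → block sizes [3]

Assembling the blocks gives a Jordan form
J =
  [4, 0, 0, 0]
  [0, 5, 1, 0]
  [0, 0, 5, 1]
  [0, 0, 0, 5]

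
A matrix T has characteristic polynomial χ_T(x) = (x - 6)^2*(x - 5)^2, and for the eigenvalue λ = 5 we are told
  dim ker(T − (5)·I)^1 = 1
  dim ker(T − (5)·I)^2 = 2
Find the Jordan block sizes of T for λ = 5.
Block sizes for λ = 5: [2]

From the dimensions of kernels of powers, the number of Jordan blocks of size at least j is d_j − d_{j−1} where d_j = dim ker(N^j) (with d_0 = 0). Computing the differences gives [1, 1].
The number of blocks of size exactly k is (#blocks of size ≥ k) − (#blocks of size ≥ k + 1), so the partition is: 1 block(s) of size 2.
In nonincreasing order the block sizes are [2].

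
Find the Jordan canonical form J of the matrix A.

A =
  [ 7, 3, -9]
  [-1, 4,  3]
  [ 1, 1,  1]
J_3(4)

The characteristic polynomial is
  det(x·I − A) = x^3 - 12*x^2 + 48*x - 64 = (x - 4)^3

Eigenvalues and multiplicities (the geometric multiplicity of λ is n − rank(A − λI), which equals the number of Jordan blocks for λ):
  λ = 4: algebraic multiplicity = 3, geometric multiplicity = 1

Determining the block sizes for each eigenvalue:
  λ = 4: one block (gm = 1), so the single block has size am = 3 → block sizes [3]

Assembling the blocks gives a Jordan form
J =
  [4, 1, 0]
  [0, 4, 1]
  [0, 0, 4]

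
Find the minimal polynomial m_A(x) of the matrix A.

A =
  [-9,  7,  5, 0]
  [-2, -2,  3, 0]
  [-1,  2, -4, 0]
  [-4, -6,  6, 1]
x^4 + 14*x^3 + 60*x^2 + 50*x - 125

The characteristic polynomial is χ_A(x) = (x - 1)*(x + 5)^3, so the eigenvalues are known. The minimal polynomial is
  m_A(x) = Π_λ (x − λ)^{k_λ}
where k_λ is the size of the *largest* Jordan block for λ (equivalently, the smallest k with (A − λI)^k v = 0 for every generalised eigenvector v of λ).

  λ = -5: largest Jordan block has size 3, contributing (x + 5)^3
  λ = 1: largest Jordan block has size 1, contributing (x − 1)

So m_A(x) = (x - 1)*(x + 5)^3 = x^4 + 14*x^3 + 60*x^2 + 50*x - 125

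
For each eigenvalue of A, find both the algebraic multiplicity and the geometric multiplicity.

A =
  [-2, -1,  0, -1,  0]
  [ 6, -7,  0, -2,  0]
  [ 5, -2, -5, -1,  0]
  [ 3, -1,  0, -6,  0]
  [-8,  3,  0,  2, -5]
λ = -5: alg = 5, geom = 3

Step 1 — factor the characteristic polynomial to read off the algebraic multiplicities:
  χ_A(x) = (x + 5)^5

Step 2 — compute geometric multiplicities via the rank-nullity identity g(λ) = n − rank(A − λI):
  rank(A − (-5)·I) = 2, so dim ker(A − (-5)·I) = n − 2 = 3

Summary:
  λ = -5: algebraic multiplicity = 5, geometric multiplicity = 3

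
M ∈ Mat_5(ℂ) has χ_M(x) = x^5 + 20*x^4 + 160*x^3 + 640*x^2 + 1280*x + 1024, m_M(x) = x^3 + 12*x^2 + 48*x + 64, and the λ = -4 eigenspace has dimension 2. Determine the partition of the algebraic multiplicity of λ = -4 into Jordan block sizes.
Block sizes for λ = -4: [3, 2]

Step 1 — from the characteristic polynomial, algebraic multiplicity of λ = -4 is 5. From dim ker(M − (-4)·I) = 2, there are exactly 2 Jordan blocks for λ = -4.
Step 2 — from the minimal polynomial, the factor (x + 4)^3 tells us the largest block for λ = -4 has size 3.
Step 3 — with total size 5, 2 blocks, and largest block 3, the block sizes (in nonincreasing order) are [3, 2].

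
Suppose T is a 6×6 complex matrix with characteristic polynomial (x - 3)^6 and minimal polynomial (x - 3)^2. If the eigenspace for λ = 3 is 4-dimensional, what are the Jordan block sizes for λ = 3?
Block sizes for λ = 3: [2, 2, 1, 1]

Step 1 — from the characteristic polynomial, algebraic multiplicity of λ = 3 is 6. From dim ker(T − (3)·I) = 4, there are exactly 4 Jordan blocks for λ = 3.
Step 2 — from the minimal polynomial, the factor (x − 3)^2 tells us the largest block for λ = 3 has size 2.
Step 3 — with total size 6, 4 blocks, and largest block 2, the block sizes (in nonincreasing order) are [2, 2, 1, 1].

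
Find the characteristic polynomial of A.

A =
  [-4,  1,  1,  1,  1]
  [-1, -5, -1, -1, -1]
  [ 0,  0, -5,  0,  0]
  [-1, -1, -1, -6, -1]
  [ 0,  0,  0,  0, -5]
x^5 + 25*x^4 + 250*x^3 + 1250*x^2 + 3125*x + 3125

Expanding det(x·I − A) (e.g. by cofactor expansion or by noting that A is similar to its Jordan form J, which has the same characteristic polynomial as A) gives
  χ_A(x) = x^5 + 25*x^4 + 250*x^3 + 1250*x^2 + 3125*x + 3125
which factors as (x + 5)^5. The eigenvalues (with algebraic multiplicities) are λ = -5 with multiplicity 5.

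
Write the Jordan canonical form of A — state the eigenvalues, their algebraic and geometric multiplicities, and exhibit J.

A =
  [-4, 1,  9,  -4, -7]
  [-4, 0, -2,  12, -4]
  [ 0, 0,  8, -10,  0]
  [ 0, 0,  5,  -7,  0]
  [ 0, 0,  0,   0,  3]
J_2(-2) ⊕ J_1(-2) ⊕ J_1(3) ⊕ J_1(3)

The characteristic polynomial is
  det(x·I − A) = x^5 - 15*x^3 - 10*x^2 + 60*x + 72 = (x - 3)^2*(x + 2)^3

Eigenvalues and multiplicities (the geometric multiplicity of λ is n − rank(A − λI), which equals the number of Jordan blocks for λ):
  λ = -2: algebraic multiplicity = 3, geometric multiplicity = 2
  λ = 3: algebraic multiplicity = 2, geometric multiplicity = 2

Determining the block sizes for each eigenvalue:
  λ = -2: 2 blocks summing to 3 forces exactly one block of size 2 and the rest size 1 → block sizes [2, 1]
  λ = 3: gm = am = 2, so every block has size 1 → block sizes [1, 1]

Assembling the blocks gives a Jordan form
J =
  [-2,  1,  0, 0, 0]
  [ 0, -2,  0, 0, 0]
  [ 0,  0, -2, 0, 0]
  [ 0,  0,  0, 3, 0]
  [ 0,  0,  0, 0, 3]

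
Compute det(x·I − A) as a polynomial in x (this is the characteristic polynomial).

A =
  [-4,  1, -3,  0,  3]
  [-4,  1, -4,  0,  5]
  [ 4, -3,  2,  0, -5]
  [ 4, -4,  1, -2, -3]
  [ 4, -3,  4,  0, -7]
x^5 + 10*x^4 + 40*x^3 + 80*x^2 + 80*x + 32

Expanding det(x·I − A) (e.g. by cofactor expansion or by noting that A is similar to its Jordan form J, which has the same characteristic polynomial as A) gives
  χ_A(x) = x^5 + 10*x^4 + 40*x^3 + 80*x^2 + 80*x + 32
which factors as (x + 2)^5. The eigenvalues (with algebraic multiplicities) are λ = -2 with multiplicity 5.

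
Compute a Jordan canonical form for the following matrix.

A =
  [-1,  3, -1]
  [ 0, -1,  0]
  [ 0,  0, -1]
J_2(-1) ⊕ J_1(-1)

The characteristic polynomial is
  det(x·I − A) = x^3 + 3*x^2 + 3*x + 1 = (x + 1)^3

Eigenvalues and multiplicities (the geometric multiplicity of λ is n − rank(A − λI), which equals the number of Jordan blocks for λ):
  λ = -1: algebraic multiplicity = 3, geometric multiplicity = 2

Determining the block sizes for each eigenvalue:
  λ = -1: 2 blocks summing to 3 forces exactly one block of size 2 and the rest size 1 → block sizes [2, 1]

Assembling the blocks gives a Jordan form
J =
  [-1,  1,  0]
  [ 0, -1,  0]
  [ 0,  0, -1]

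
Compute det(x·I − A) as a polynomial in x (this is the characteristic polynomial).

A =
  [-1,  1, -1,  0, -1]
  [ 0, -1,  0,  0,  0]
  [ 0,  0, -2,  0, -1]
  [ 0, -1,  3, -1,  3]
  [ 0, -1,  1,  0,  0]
x^5 + 5*x^4 + 10*x^3 + 10*x^2 + 5*x + 1

Expanding det(x·I − A) (e.g. by cofactor expansion or by noting that A is similar to its Jordan form J, which has the same characteristic polynomial as A) gives
  χ_A(x) = x^5 + 5*x^4 + 10*x^3 + 10*x^2 + 5*x + 1
which factors as (x + 1)^5. The eigenvalues (with algebraic multiplicities) are λ = -1 with multiplicity 5.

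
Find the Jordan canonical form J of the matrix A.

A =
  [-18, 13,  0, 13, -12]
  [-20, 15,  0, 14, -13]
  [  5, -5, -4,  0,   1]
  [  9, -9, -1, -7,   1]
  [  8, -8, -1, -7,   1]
J_3(-5) ⊕ J_2(1)

The characteristic polynomial is
  det(x·I − A) = x^5 + 13*x^4 + 46*x^3 - 10*x^2 - 175*x + 125 = (x - 1)^2*(x + 5)^3

Eigenvalues and multiplicities (the geometric multiplicity of λ is n − rank(A − λI), which equals the number of Jordan blocks for λ):
  λ = -5: algebraic multiplicity = 3, geometric multiplicity = 1
  λ = 1: algebraic multiplicity = 2, geometric multiplicity = 1

Determining the block sizes for each eigenvalue:
  λ = -5: one block (gm = 1), so the single block has size am = 3 → block sizes [3]
  λ = 1: one block (gm = 1), so the single block has size am = 2 → block sizes [2]

Assembling the blocks gives a Jordan form
J =
  [-5,  1,  0, 0, 0]
  [ 0, -5,  1, 0, 0]
  [ 0,  0, -5, 0, 0]
  [ 0,  0,  0, 1, 1]
  [ 0,  0,  0, 0, 1]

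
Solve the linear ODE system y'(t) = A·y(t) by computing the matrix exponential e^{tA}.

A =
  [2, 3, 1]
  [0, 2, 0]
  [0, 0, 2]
e^{tA} =
  [exp(2*t), 3*t*exp(2*t), t*exp(2*t)]
  [0, exp(2*t), 0]
  [0, 0, exp(2*t)]

Strategy: write A = P · J · P⁻¹ where J is a Jordan canonical form, so e^{tA} = P · e^{tJ} · P⁻¹, and e^{tJ} can be computed block-by-block.

A has Jordan form
J =
  [2, 1, 0]
  [0, 2, 0]
  [0, 0, 2]
(up to reordering of blocks).

Per-block formulas:
  For a 1×1 block at λ = 2: exp(t · [2]) = [e^(2t)].
  For a 2×2 Jordan block J_2(2): exp(t · J_2(2)) = e^(2t)·(I + t·N), where N is the 2×2 nilpotent shift.

After assembling e^{tJ} and conjugating by P, we get:

e^{tA} =
  [exp(2*t), 3*t*exp(2*t), t*exp(2*t)]
  [0, exp(2*t), 0]
  [0, 0, exp(2*t)]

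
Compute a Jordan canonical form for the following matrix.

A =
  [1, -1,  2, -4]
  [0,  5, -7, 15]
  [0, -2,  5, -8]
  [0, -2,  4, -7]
J_3(1) ⊕ J_1(1)

The characteristic polynomial is
  det(x·I − A) = x^4 - 4*x^3 + 6*x^2 - 4*x + 1 = (x - 1)^4

Eigenvalues and multiplicities (the geometric multiplicity of λ is n − rank(A − λI), which equals the number of Jordan blocks for λ):
  λ = 1: algebraic multiplicity = 4, geometric multiplicity = 2

Determining the block sizes for each eigenvalue:
  λ = 1: with am = 4 and gm = 2, the partition is not yet determined (e.g. several partitions of 4 into 2 parts exist). Let N = A − (1)·I. Computing rank(N^1) = 2, rank(N^2) = 1, rank(N^3) = 0; the number of blocks of size ≥ j is rank(N^{j−1}) − rank(N^j), giving [2, 1, 1]. So we have 1 block(s) of size 3, 1 block(s) of size 1 → block sizes [3, 1]

Assembling the blocks gives a Jordan form
J =
  [1, 1, 0, 0]
  [0, 1, 1, 0]
  [0, 0, 1, 0]
  [0, 0, 0, 1]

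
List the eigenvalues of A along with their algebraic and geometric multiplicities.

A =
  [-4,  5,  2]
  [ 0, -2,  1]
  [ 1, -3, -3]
λ = -3: alg = 3, geom = 1

Step 1 — factor the characteristic polynomial to read off the algebraic multiplicities:
  χ_A(x) = (x + 3)^3

Step 2 — compute geometric multiplicities via the rank-nullity identity g(λ) = n − rank(A − λI):
  rank(A − (-3)·I) = 2, so dim ker(A − (-3)·I) = n − 2 = 1

Summary:
  λ = -3: algebraic multiplicity = 3, geometric multiplicity = 1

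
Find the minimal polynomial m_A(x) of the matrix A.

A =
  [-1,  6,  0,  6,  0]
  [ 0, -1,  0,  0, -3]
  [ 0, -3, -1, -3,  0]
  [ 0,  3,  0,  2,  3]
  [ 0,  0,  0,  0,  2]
x^2 - x - 2

The characteristic polynomial is χ_A(x) = (x - 2)^2*(x + 1)^3, so the eigenvalues are known. The minimal polynomial is
  m_A(x) = Π_λ (x − λ)^{k_λ}
where k_λ is the size of the *largest* Jordan block for λ (equivalently, the smallest k with (A − λI)^k v = 0 for every generalised eigenvector v of λ).

  λ = -1: largest Jordan block has size 1, contributing (x + 1)
  λ = 2: largest Jordan block has size 1, contributing (x − 2)

So m_A(x) = (x - 2)*(x + 1) = x^2 - x - 2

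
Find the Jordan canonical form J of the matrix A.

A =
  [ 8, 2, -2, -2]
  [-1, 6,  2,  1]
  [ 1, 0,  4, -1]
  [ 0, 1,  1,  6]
J_3(6) ⊕ J_1(6)

The characteristic polynomial is
  det(x·I − A) = x^4 - 24*x^3 + 216*x^2 - 864*x + 1296 = (x - 6)^4

Eigenvalues and multiplicities (the geometric multiplicity of λ is n − rank(A − λI), which equals the number of Jordan blocks for λ):
  λ = 6: algebraic multiplicity = 4, geometric multiplicity = 2

Determining the block sizes for each eigenvalue:
  λ = 6: with am = 4 and gm = 2, the partition is not yet determined (e.g. several partitions of 4 into 2 parts exist). Let N = A − (6)·I. Computing rank(N^1) = 2, rank(N^2) = 1, rank(N^3) = 0; the number of blocks of size ≥ j is rank(N^{j−1}) − rank(N^j), giving [2, 1, 1]. So we have 1 block(s) of size 3, 1 block(s) of size 1 → block sizes [3, 1]

Assembling the blocks gives a Jordan form
J =
  [6, 1, 0, 0]
  [0, 6, 1, 0]
  [0, 0, 6, 0]
  [0, 0, 0, 6]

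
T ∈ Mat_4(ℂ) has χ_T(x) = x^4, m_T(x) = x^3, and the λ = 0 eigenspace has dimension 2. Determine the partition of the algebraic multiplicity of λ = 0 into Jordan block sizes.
Block sizes for λ = 0: [3, 1]

Step 1 — from the characteristic polynomial, algebraic multiplicity of λ = 0 is 4. From dim ker(T − (0)·I) = 2, there are exactly 2 Jordan blocks for λ = 0.
Step 2 — from the minimal polynomial, the factor (x − 0)^3 tells us the largest block for λ = 0 has size 3.
Step 3 — with total size 4, 2 blocks, and largest block 3, the block sizes (in nonincreasing order) are [3, 1].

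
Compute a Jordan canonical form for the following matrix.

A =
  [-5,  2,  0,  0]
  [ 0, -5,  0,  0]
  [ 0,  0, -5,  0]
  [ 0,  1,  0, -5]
J_2(-5) ⊕ J_1(-5) ⊕ J_1(-5)

The characteristic polynomial is
  det(x·I − A) = x^4 + 20*x^3 + 150*x^2 + 500*x + 625 = (x + 5)^4

Eigenvalues and multiplicities (the geometric multiplicity of λ is n − rank(A − λI), which equals the number of Jordan blocks for λ):
  λ = -5: algebraic multiplicity = 4, geometric multiplicity = 3

Determining the block sizes for each eigenvalue:
  λ = -5: 3 blocks summing to 4 forces exactly one block of size 2 and the rest size 1 → block sizes [2, 1, 1]

Assembling the blocks gives a Jordan form
J =
  [-5,  1,  0,  0]
  [ 0, -5,  0,  0]
  [ 0,  0, -5,  0]
  [ 0,  0,  0, -5]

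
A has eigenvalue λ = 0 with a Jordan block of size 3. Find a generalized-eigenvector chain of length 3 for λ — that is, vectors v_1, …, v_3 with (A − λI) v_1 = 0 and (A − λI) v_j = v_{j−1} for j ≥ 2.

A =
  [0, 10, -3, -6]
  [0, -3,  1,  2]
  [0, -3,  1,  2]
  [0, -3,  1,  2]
A Jordan chain for λ = 0 of length 3:
v_1 = (-3, 0, 0, 0)ᵀ
v_2 = (10, -3, -3, -3)ᵀ
v_3 = (0, 1, 0, 0)ᵀ

Let N = A − (0)·I. We want v_3 with N^3 v_3 = 0 but N^2 v_3 ≠ 0; then v_{j-1} := N · v_j for j = 3, …, 2.

Pick v_3 = (0, 1, 0, 0)ᵀ.
Then v_2 = N · v_3 = (10, -3, -3, -3)ᵀ.
Then v_1 = N · v_2 = (-3, 0, 0, 0)ᵀ.

Sanity check: (A − (0)·I) v_1 = (0, 0, 0, 0)ᵀ = 0. ✓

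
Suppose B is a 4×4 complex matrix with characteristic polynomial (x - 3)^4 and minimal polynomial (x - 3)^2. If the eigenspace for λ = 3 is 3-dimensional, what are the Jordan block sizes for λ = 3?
Block sizes for λ = 3: [2, 1, 1]

Step 1 — from the characteristic polynomial, algebraic multiplicity of λ = 3 is 4. From dim ker(B − (3)·I) = 3, there are exactly 3 Jordan blocks for λ = 3.
Step 2 — from the minimal polynomial, the factor (x − 3)^2 tells us the largest block for λ = 3 has size 2.
Step 3 — with total size 4, 3 blocks, and largest block 2, the block sizes (in nonincreasing order) are [2, 1, 1].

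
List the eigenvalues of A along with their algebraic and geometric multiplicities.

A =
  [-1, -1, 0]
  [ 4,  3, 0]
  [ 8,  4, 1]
λ = 1: alg = 3, geom = 2

Step 1 — factor the characteristic polynomial to read off the algebraic multiplicities:
  χ_A(x) = (x - 1)^3

Step 2 — compute geometric multiplicities via the rank-nullity identity g(λ) = n − rank(A − λI):
  rank(A − (1)·I) = 1, so dim ker(A − (1)·I) = n − 1 = 2

Summary:
  λ = 1: algebraic multiplicity = 3, geometric multiplicity = 2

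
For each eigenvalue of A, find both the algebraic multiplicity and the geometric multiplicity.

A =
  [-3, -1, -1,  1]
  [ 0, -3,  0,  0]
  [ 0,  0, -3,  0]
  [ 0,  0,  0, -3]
λ = -3: alg = 4, geom = 3

Step 1 — factor the characteristic polynomial to read off the algebraic multiplicities:
  χ_A(x) = (x + 3)^4

Step 2 — compute geometric multiplicities via the rank-nullity identity g(λ) = n − rank(A − λI):
  rank(A − (-3)·I) = 1, so dim ker(A − (-3)·I) = n − 1 = 3

Summary:
  λ = -3: algebraic multiplicity = 4, geometric multiplicity = 3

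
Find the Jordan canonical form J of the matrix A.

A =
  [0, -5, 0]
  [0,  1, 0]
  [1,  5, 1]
J_1(0) ⊕ J_1(1) ⊕ J_1(1)

The characteristic polynomial is
  det(x·I − A) = x^3 - 2*x^2 + x = x*(x - 1)^2

Eigenvalues and multiplicities (the geometric multiplicity of λ is n − rank(A − λI), which equals the number of Jordan blocks for λ):
  λ = 0: algebraic multiplicity = 1, geometric multiplicity = 1
  λ = 1: algebraic multiplicity = 2, geometric multiplicity = 2

Determining the block sizes for each eigenvalue:
  λ = 0: one block (gm = 1), so the single block has size am = 1 → block sizes [1]
  λ = 1: gm = am = 2, so every block has size 1 → block sizes [1, 1]

Assembling the blocks gives a Jordan form
J =
  [0, 0, 0]
  [0, 1, 0]
  [0, 0, 1]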